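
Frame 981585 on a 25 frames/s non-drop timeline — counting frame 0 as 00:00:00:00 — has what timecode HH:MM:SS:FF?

10:54:23:10

981585 ÷ 25 = 39263 full seconds, remainder 10 frames.
39263 s = 10 h 54 min 23 s.
Timecode: 10:54:23:10.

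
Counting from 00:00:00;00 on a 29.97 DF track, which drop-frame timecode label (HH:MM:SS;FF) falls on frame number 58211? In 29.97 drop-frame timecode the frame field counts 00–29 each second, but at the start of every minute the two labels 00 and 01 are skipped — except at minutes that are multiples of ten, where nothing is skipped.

00:32:22;09

Each 10-minute DF block holds 10 × 60 × 30 − 9 × 2 = 17982 frames. 58211 ÷ 17982 → 3 full blocks, remainder 4265.
Within the partial block the first minute is 1800 frames and each further minute 1798, so 2 further minute boundaries passed. Total skipped labels = 18 × 3 + 2 × 2 = 58.
Non-drop label index = 58211 + 58 = 58269; at 30 labels/s that is 00:32:22:09, i.e. DF 00:32:22;09.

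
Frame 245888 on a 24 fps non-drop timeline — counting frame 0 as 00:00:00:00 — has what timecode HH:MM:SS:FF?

02:50:45:08

245888 ÷ 24 = 10245 full seconds, remainder 8 frames.
10245 s = 2 h 50 min 45 s.
Timecode: 02:50:45:08.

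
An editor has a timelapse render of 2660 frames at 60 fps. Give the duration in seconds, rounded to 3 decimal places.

Running time = 2660 × 1/60 = 133/3 s ≈ 44.333 s.

44.333 seconds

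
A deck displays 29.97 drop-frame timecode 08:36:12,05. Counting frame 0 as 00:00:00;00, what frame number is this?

Complete 10-minute blocks: 51, each 17982 frames → 917082.
Remaining 6 whole minutes in the current block: 1800 + 5 × 1798 = 10790 frames.
Within the current minute: 12 × 30 + 5 − 2 = 363 (labels ;00/;01 skipped at this minute). Total = 917082 + 10790 + 363 = 928235.

928235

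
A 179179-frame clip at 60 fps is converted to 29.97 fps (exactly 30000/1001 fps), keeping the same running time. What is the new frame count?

89500 frames

Target frames = source frames × (target rate / source rate) = 179179 × (30000/1001)/(60) = 179179 × 500/1001 = 89500.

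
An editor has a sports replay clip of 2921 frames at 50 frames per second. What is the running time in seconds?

58.42 seconds

Running time = 2921 / (50) = 58.42 s.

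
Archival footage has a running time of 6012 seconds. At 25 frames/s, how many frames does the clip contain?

Frames = 6012 × 25 = 150300.

150300 frames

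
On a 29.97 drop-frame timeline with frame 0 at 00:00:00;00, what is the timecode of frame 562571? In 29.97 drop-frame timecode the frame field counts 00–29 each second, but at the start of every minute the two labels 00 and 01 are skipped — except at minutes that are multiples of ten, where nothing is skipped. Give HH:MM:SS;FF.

Each 10-minute DF block holds 10 × 60 × 30 − 9 × 2 = 17982 frames. 562571 ÷ 17982 → 31 full blocks, remainder 5129.
Within the partial block the first minute is 1800 frames and each further minute 1798, so 2 further minute boundaries passed. Total skipped labels = 18 × 31 + 2 × 2 = 562.
Non-drop label index = 562571 + 562 = 563133; at 30 labels/s that is 05:12:51:03, i.e. DF 05:12:51;03.

05:12:51;03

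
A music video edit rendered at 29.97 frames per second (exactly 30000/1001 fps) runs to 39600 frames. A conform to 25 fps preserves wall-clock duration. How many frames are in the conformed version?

33033 frames

Target frames = source frames × (target rate / source rate) = 39600 × (25)/(30000/1001) = 39600 × 1001/1200 = 33033.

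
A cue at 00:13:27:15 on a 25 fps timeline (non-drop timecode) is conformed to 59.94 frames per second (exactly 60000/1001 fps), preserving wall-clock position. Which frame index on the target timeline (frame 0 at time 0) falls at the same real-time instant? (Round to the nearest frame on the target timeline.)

Source frame index: (0×3600 + 13×60 + 27) × 25 + 15 = 20190.
Real time: 20190 / (25) = 4038/5 s.
Target frame: (4038/5) × (60000/1001) = 48456000/1001 ≈ 48407.592 → 48408.

frame 48408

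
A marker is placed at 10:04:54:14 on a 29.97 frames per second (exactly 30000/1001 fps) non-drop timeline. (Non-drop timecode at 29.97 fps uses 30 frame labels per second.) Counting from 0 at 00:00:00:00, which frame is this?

Total seconds to the label: (10 × 3600 + 4 × 60 + 54) = 36294.
Frame index = 36294 × 30 + 14 = 1088834.

frame 1088834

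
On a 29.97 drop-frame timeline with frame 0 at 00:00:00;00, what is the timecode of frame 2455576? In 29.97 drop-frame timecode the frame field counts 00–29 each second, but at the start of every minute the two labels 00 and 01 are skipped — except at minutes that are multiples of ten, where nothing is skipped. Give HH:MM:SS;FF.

Each 10-minute DF block holds 10 × 60 × 30 − 9 × 2 = 17982 frames. 2455576 ÷ 17982 → 136 full blocks, remainder 10024.
Within the partial block the first minute is 1800 frames and each further minute 1798, so 5 further minute boundaries passed. Total skipped labels = 18 × 136 + 2 × 5 = 2458.
Non-drop label index = 2455576 + 2458 = 2458034; at 30 labels/s that is 22:45:34:14, i.e. DF 22:45:34;14.

22:45:34;14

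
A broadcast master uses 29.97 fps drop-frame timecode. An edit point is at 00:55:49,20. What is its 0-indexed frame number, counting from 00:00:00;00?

Complete 10-minute blocks: 5, each 17982 frames → 89910.
Remaining 5 whole minutes in the current block: 1800 + 4 × 1798 = 8992 frames.
Within the current minute: 49 × 30 + 20 − 2 = 1488 (labels ;00/;01 skipped at this minute). Total = 89910 + 8992 + 1488 = 100390.

100390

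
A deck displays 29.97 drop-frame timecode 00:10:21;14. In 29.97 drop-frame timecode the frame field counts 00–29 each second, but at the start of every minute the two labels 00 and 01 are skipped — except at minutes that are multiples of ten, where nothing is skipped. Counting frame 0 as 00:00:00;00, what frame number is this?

Complete 10-minute blocks: 1, each 17982 frames → 17982.
Remaining 0 whole minutes in the current block: 0 frames.
Within the current minute: 21 × 30 + 14 = 644. Total = 17982 + 0 + 644 = 18626.

18626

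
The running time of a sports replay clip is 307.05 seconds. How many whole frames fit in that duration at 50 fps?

Frames = 307.05 × 50 = 30705/2 ≈ 15352.5000.
Complete frames: 15352.

15352 frames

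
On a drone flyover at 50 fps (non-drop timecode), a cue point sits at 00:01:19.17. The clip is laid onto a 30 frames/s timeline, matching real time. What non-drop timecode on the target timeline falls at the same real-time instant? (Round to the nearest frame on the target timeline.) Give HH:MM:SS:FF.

00:01:19:10

Source frame index: (0×3600 + 1×60 + 19) × 50 + 17 = 3967.
Real time: 3967 / (50) = 3967/50 s.
Target frame: (3967/50) × (30) = 11901/5 ≈ 2380.200 → 2380.
At 30 labels/s: frame 2380 → 00:01:19:10.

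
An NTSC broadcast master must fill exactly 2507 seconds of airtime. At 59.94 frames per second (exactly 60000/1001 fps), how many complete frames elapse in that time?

Frames = 2507 × 60000/1001 = 150420000/1001 ≈ 150269.7303.
Complete frames: 150269.

150269 frames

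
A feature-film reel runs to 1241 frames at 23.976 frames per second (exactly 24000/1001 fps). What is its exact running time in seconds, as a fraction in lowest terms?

Running time = 1241 ÷ (24000/1001) = 1241 × 1001/24000 = 1242241/24000 s.

1242241/24000 seconds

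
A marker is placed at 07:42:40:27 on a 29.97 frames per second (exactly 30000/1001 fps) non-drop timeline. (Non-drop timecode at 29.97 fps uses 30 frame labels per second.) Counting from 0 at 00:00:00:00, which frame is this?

Total seconds to the label: (7 × 3600 + 42 × 60 + 40) = 27760.
Frame index = 27760 × 30 + 27 = 832827.

832827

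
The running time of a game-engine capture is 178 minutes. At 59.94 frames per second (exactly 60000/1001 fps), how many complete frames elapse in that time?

178 min = 10680 s.
Frames = 10680 × 60000/1001 = 640800000/1001 ≈ 640159.8402.
Complete frames: 640159.

640159 frames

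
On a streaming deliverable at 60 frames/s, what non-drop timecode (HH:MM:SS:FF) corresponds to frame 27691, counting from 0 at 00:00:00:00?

27691 ÷ 60 = 461 full seconds, remainder 31 frames.
461 s = 0 h 7 min 41 s.
Timecode: 00:07:41:31.

00:07:41:31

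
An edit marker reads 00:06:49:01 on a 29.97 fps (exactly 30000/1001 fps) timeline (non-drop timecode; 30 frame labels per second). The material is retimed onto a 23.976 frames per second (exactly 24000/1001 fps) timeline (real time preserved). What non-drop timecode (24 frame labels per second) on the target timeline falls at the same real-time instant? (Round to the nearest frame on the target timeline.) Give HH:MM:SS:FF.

00:06:49:01

Source frame index: (0×3600 + 6×60 + 49) × 30 + 1 = 12271.
Real time: 12271 / (30000/1001) = 12283271/30000 s.
Target frame: (12283271/30000) × (24000/1001) = 49084/5 ≈ 9816.800 → 9817.
At 24 labels/s: frame 9817 → 00:06:49:01.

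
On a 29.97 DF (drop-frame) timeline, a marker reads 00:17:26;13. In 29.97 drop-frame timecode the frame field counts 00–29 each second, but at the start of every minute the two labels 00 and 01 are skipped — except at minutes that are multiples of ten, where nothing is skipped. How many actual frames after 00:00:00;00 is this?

31361

As if non-drop at 30 labels/s: (0 × 3600 + 17 × 60 + 26) × 30 + 13 = 31393.
Minute boundaries passed: 17; those not divisible by 10: 17 − 1 = 16; dropped labels = 2 × 16 = 32.
Actual frame index = 31393 − 32 = 31361.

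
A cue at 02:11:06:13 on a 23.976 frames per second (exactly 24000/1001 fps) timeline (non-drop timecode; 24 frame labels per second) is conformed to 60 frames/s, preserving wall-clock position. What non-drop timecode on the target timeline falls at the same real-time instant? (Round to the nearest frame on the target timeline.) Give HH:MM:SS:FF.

Source frame index: (2×3600 + 11×60 + 6) × 24 + 13 = 188797.
Real time: 188797 / (24000/1001) = 188985797/24000 s.
Target frame: (188985797/24000) × (60) = 188985797/400 ≈ 472464.492 → 472464.
At 60 labels/s: frame 472464 → 02:11:14:24.

02:11:14:24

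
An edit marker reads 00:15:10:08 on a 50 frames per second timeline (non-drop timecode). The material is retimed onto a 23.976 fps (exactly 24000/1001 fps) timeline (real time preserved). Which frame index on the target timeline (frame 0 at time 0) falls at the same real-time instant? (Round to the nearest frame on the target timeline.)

Source frame index: (0×3600 + 15×60 + 10) × 50 + 8 = 45508.
Real time: 45508 / (50) = 22754/25 s.
Target frame: (22754/25) × (24000/1001) = 21843840/1001 ≈ 21822.018 → 21822.

frame 21822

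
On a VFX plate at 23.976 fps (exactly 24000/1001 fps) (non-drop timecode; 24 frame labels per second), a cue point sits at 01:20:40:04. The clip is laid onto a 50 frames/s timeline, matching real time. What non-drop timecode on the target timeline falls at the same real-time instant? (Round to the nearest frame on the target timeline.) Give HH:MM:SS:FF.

Source frame index: (1×3600 + 20×60 + 40) × 24 + 4 = 116164.
Real time: 116164 / (24000/1001) = 29070041/6000 s.
Target frame: (29070041/6000) × (50) = 29070041/120 ≈ 242250.342 → 242250.
At 50 labels/s: frame 242250 → 01:20:45:00.

01:20:45:00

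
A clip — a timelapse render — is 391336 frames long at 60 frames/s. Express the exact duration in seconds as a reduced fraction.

97834/15 seconds

Running time = 391336 ÷ (60) = 391336 × 1/60 = 97834/15 s.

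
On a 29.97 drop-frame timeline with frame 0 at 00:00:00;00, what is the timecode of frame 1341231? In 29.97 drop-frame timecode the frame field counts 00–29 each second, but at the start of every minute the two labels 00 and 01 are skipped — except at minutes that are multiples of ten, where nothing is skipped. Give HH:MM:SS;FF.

Each 10-minute DF block holds 10 × 60 × 30 − 9 × 2 = 17982 frames. 1341231 ÷ 17982 → 74 full blocks, remainder 10563.
Within the partial block the first minute is 1800 frames and each further minute 1798, so 5 further minute boundaries passed. Total skipped labels = 18 × 74 + 2 × 5 = 1342.
Non-drop label index = 1341231 + 1342 = 1342573; at 30 labels/s that is 12:25:52:13, i.e. DF 12:25:52;13.

12:25:52;13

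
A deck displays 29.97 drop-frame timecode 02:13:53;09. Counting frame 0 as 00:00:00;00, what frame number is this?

240759

As if non-drop at 30 labels/s: (2 × 3600 + 13 × 60 + 53) × 30 + 9 = 240999.
Minute boundaries passed: 133; those not divisible by 10: 133 − 13 = 120; dropped labels = 2 × 120 = 240.
Actual frame index = 240999 − 240 = 240759.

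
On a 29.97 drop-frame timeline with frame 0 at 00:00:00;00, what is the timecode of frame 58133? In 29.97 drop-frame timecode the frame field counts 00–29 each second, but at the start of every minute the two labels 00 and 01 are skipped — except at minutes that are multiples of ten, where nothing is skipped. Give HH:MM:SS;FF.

00:32:19;21

Each 10-minute DF block holds 10 × 60 × 30 − 9 × 2 = 17982 frames. 58133 ÷ 17982 → 3 full blocks, remainder 4187.
Within the partial block the first minute is 1800 frames and each further minute 1798, so 2 further minute boundaries passed. Total skipped labels = 18 × 3 + 2 × 2 = 58.
Non-drop label index = 58133 + 58 = 58191; at 30 labels/s that is 00:32:19:21, i.e. DF 00:32:19;21.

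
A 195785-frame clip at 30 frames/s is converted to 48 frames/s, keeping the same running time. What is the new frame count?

313256 frames

Target frames = source frames × (target rate / source rate) = 195785 × (48)/(30) = 195785 × 8/5 = 313256.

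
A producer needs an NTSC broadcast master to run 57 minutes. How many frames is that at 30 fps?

57 min = 3420 s.
Frames = 3420 × 30 = 102600.

102600 frames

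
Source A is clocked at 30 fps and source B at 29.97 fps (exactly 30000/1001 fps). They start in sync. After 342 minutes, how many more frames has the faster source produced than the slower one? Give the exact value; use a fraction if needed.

615600/1001 frames

342 min = 20520 s.
A emits 30 × 20520 = 615600 frames; B emits 30000/1001 × 20520 = 615600000/1001.
Difference = 615600/1001 frames (≈ 614.9850); B is behind A.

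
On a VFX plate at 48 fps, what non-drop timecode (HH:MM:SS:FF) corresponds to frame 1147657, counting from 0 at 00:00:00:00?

06:38:29:25

1147657 ÷ 48 = 23909 full seconds, remainder 25 frames.
23909 s = 6 h 38 min 29 s.
Timecode: 06:38:29:25.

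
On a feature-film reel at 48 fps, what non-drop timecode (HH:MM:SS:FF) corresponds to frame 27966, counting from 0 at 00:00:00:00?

00:09:42:30

27966 ÷ 48 = 582 full seconds, remainder 30 frames.
582 s = 0 h 9 min 42 s.
Timecode: 00:09:42:30.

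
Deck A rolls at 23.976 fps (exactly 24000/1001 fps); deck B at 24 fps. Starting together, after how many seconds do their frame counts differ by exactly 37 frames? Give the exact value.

37037/24 seconds

The gap grows by |24 − 24000/1001| = 24/1001 frames per second.
Time for a 37-frame gap: 37 ÷ (24/1001) = 37037/24 s.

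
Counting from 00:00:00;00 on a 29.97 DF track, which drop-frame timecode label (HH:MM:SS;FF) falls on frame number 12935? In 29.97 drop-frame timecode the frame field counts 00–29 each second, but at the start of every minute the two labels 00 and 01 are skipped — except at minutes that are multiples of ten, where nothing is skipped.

Ten DF minutes hold 17982 frames, so frame 12935 lies in block 0 (frames 0–17981) with 12935 frames into that block.
The block's first minute is 1800 frames and the rest 1798 each; 12935 frames reaches minute 7, so 0 × 18 + 7 × 2 = 14 labels have been skipped so far.
Adding those back, label number 12935 + 14 = 12949 at 30 labels/s is 431 s + 19 f = 0 h 7 min 11 s frame 19, i.e. 00:07:11;19.

00:07:11;19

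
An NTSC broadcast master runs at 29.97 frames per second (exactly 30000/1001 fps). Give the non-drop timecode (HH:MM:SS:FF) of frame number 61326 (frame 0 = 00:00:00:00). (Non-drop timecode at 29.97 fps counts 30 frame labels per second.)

61326 ÷ 30 = 2044 full seconds, remainder 6 frames.
2044 s = 0 h 34 min 4 s.
Timecode: 00:34:04:06.

00:34:04:06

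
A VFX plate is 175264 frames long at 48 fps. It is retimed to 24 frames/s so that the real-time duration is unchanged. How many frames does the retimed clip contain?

Target frames = source frames × (target rate / source rate) = 175264 × (24)/(48) = 175264 × 1/2 = 87632.

87632 frames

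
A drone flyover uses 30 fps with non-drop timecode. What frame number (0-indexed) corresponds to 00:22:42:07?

40867

Total seconds to the label: (0 × 3600 + 22 × 60 + 42) = 1362.
Frame index = 1362 × 30 + 7 = 40867.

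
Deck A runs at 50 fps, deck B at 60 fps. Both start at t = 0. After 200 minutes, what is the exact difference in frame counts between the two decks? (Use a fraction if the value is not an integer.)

120000 frames

200 min = 12000 s.
A emits 50 × 12000 = 600000 frames; B emits 60 × 12000 = 720000.
Difference = 120000 frames; B is ahead of A.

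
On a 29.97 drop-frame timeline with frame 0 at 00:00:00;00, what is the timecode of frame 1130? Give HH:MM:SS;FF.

00:00:37;20

Ten DF minutes hold 17982 frames, so frame 1130 lies in block 0 (frames 0–17981) with 1130 frames into that block.
The block's first minute is 1800 frames and the rest 1798 each; 1130 frames reaches minute 0, so 0 × 18 + 0 × 2 = 0 labels have been skipped so far.
Adding those back, label number 1130 + 0 = 1130 at 30 labels/s is 37 s + 20 f = 0 h 0 min 37 s frame 20, i.e. 00:00:37;20.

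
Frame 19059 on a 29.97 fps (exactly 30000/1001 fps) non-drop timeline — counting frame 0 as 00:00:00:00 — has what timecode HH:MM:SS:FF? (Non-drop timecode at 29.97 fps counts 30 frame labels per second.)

00:10:35:09

19059 ÷ 30 = 635 full seconds, remainder 9 frames.
635 s = 0 h 10 min 35 s.
Timecode: 00:10:35:09.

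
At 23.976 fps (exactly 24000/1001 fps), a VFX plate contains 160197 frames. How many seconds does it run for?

Running time = 160197 / (24000/1001) = 6681.549875 s.

6681.549875 seconds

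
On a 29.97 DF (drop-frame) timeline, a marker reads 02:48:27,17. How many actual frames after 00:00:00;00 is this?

Complete 10-minute blocks: 16, each 17982 frames → 287712.
Remaining 8 whole minutes in the current block: 1800 + 7 × 1798 = 14386 frames.
Within the current minute: 27 × 30 + 17 − 2 = 825 (labels ;00/;01 skipped at this minute). Total = 287712 + 14386 + 825 = 302923.

302923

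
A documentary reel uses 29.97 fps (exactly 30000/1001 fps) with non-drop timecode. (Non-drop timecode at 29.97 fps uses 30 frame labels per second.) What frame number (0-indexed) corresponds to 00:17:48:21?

32061

Total seconds to the label: (0 × 3600 + 17 × 60 + 48) = 1068.
Frame index = 1068 × 30 + 21 = 32061.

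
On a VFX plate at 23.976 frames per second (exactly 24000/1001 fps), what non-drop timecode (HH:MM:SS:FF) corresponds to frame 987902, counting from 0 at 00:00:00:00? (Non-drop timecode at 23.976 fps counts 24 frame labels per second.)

987902 ÷ 24 = 41162 full seconds, remainder 14 frames.
41162 s = 11 h 26 min 2 s.
Timecode: 11:26:02:14.

11:26:02:14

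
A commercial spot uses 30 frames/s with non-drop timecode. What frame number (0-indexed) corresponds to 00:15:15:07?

27457

Total seconds to the label: (0 × 3600 + 15 × 60 + 15) = 915.
Frame index = 915 × 30 + 7 = 27457.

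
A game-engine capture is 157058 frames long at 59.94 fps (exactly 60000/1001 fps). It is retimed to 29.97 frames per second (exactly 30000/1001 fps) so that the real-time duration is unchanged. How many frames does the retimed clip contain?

Target frames = source frames × (target rate / source rate) = 157058 × (30000/1001)/(60000/1001) = 157058 × 1/2 = 78529.

78529 frames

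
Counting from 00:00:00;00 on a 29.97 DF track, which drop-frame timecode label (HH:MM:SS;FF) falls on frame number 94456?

Each 10-minute DF block holds 10 × 60 × 30 − 9 × 2 = 17982 frames. 94456 ÷ 17982 → 5 full blocks, remainder 4546.
Within the partial block the first minute is 1800 frames and each further minute 1798, so 2 further minute boundaries passed. Total skipped labels = 18 × 5 + 2 × 2 = 94.
Non-drop label index = 94456 + 94 = 94550; at 30 labels/s that is 00:52:31:20, i.e. DF 00:52:31;20.

00:52:31;20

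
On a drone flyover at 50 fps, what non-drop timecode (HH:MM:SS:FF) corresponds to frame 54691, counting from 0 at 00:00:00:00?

54691 ÷ 50 = 1093 full seconds, remainder 41 frames.
1093 s = 0 h 18 min 13 s.
Timecode: 00:18:13:41.

00:18:13:41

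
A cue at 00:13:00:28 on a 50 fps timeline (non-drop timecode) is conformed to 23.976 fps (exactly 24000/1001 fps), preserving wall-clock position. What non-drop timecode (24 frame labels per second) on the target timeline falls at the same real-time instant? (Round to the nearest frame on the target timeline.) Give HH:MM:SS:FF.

00:12:59:19

Source frame index: (0×3600 + 13×60 + 0) × 50 + 28 = 39028.
Real time: 39028 / (50) = 19514/25 s.
Target frame: (19514/25) × (24000/1001) = 1703040/91 ≈ 18714.725 → 18715.
At 24 labels/s: frame 18715 → 00:12:59:19.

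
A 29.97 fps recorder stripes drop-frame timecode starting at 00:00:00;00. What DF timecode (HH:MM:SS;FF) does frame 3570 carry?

00:01:59;02

Each 10-minute DF block holds 10 × 60 × 30 − 9 × 2 = 17982 frames. 3570 ÷ 17982 → 0 full blocks, remainder 3570.
Within the partial block the first minute is 1800 frames and each further minute 1798, so 1 further minute boundary passed. Total skipped labels = 18 × 0 + 2 × 1 = 2.
Non-drop label index = 3570 + 2 = 3572; at 30 labels/s that is 00:01:59:02, i.e. DF 00:01:59;02.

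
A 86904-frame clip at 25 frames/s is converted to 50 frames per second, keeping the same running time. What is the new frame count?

173808 frames

Frames at target rate = 86904 × (50) / (25) = 173808.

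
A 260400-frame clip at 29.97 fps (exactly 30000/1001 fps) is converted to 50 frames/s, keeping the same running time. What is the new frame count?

Target frames = source frames × (target rate / source rate) = 260400 × (50)/(30000/1001) = 260400 × 1001/600 = 434434.

434434 frames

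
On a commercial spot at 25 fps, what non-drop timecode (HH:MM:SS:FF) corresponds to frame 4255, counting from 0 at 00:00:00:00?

00:02:50:05

4255 ÷ 25 = 170 full seconds, remainder 5 frames.
170 s = 0 h 2 min 50 s.
Timecode: 00:02:50:05.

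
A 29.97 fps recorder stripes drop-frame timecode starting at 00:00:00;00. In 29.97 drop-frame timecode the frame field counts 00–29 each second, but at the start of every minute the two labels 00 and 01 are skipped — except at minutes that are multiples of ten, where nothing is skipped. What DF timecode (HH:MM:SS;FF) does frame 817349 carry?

Each 10-minute DF block holds 10 × 60 × 30 − 9 × 2 = 17982 frames. 817349 ÷ 17982 → 45 full blocks, remainder 8159.
Within the partial block the first minute is 1800 frames and each further minute 1798, so 4 further minute boundaries passed. Total skipped labels = 18 × 45 + 2 × 4 = 818.
Non-drop label index = 817349 + 818 = 818167; at 30 labels/s that is 07:34:32:07, i.e. DF 07:34:32;07.

07:34:32;07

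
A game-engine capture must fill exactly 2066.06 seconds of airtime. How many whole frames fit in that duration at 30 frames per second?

Frames = 2066.06 × 30 = 309909/5 ≈ 61981.8000.
Complete frames: 61981.

61981 frames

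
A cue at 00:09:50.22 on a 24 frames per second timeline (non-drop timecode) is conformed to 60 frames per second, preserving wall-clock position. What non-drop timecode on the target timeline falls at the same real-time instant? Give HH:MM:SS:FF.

Source frame index: (0×3600 + 9×60 + 50) × 24 + 22 = 14182.
Real time: 14182 / (24) = 7091/12 s.
Target frame: (7091/12) × (60) = 35455.
At 60 labels/s: frame 35455 → 00:09:50:55.

00:09:50:55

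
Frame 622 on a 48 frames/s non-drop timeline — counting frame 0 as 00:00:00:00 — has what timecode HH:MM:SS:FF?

622 ÷ 48 = 12 full seconds, remainder 46 frames.
12 s = 0 h 0 min 12 s.
Timecode: 00:00:12:46.

00:00:12:46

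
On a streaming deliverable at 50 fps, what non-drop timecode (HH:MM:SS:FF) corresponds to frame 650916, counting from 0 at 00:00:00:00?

03:36:58:16

650916 ÷ 50 = 13018 full seconds, remainder 16 frames.
13018 s = 3 h 36 min 58 s.
Timecode: 03:36:58:16.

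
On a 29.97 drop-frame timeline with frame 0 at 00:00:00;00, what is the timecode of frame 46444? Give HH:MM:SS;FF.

00:25:49;20

Ten DF minutes hold 17982 frames, so frame 46444 lies in block 2 (frames 35964–53945) with 10480 frames into that block.
The block's first minute is 1800 frames and the rest 1798 each; 10480 frames reaches minute 5, so 2 × 18 + 5 × 2 = 46 labels have been skipped so far.
Adding those back, label number 46444 + 46 = 46490 at 30 labels/s is 1549 s + 20 f = 0 h 25 min 49 s frame 20, i.e. 00:25:49;20.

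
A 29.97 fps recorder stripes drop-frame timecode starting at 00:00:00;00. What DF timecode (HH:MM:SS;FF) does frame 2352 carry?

00:01:18;14

Each 10-minute DF block holds 10 × 60 × 30 − 9 × 2 = 17982 frames. 2352 ÷ 17982 → 0 full blocks, remainder 2352.
Within the partial block the first minute is 1800 frames and each further minute 1798, so 1 further minute boundary passed. Total skipped labels = 18 × 0 + 2 × 1 = 2.
Non-drop label index = 2352 + 2 = 2354; at 30 labels/s that is 00:01:18:14, i.e. DF 00:01:18;14.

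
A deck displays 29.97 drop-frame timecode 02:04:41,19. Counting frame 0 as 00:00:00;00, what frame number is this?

As if non-drop at 30 labels/s: (2 × 3600 + 4 × 60 + 41) × 30 + 19 = 224449.
Minute boundaries passed: 124; those not divisible by 10: 124 − 12 = 112; dropped labels = 2 × 112 = 224.
Actual frame index = 224449 − 224 = 224225.

224225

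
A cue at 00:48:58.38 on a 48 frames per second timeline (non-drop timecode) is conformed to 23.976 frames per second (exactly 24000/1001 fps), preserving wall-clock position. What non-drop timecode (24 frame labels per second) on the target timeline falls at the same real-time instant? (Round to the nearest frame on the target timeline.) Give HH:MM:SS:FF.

Source frame index: (0×3600 + 48×60 + 58) × 48 + 38 = 141062.
Real time: 141062 / (48) = 70531/24 s.
Target frame: (70531/24) × (24000/1001) = 70531000/1001 ≈ 70460.539 → 70461.
At 24 labels/s: frame 70461 → 00:48:55:21.

00:48:55:21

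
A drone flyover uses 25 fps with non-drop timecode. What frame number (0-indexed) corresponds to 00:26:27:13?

Total seconds to the label: (0 × 3600 + 26 × 60 + 27) = 1587.
Frame index = 1587 × 25 + 13 = 39688.

39688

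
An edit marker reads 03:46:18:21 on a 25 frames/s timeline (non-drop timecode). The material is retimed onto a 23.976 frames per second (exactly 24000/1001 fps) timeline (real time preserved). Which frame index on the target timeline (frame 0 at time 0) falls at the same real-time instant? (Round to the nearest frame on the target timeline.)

frame 325567

Source frame index: (3×3600 + 46×60 + 18) × 25 + 21 = 339471.
Real time: 339471 / (25) = 339471/25 s.
Target frame: (339471/25) × (24000/1001) = 29626560/91 ≈ 325566.593 → 325567.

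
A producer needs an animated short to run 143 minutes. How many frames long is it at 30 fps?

143 min = 8580 s.
Frames = 8580 × 30 = 257400.

257400 frames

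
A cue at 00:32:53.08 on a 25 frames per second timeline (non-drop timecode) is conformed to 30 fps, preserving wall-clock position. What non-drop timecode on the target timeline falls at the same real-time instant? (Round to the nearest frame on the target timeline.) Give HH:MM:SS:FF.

00:32:53:10

Source frame index: (0×3600 + 32×60 + 53) × 25 + 8 = 49333.
Real time: 49333 / (25) = 49333/25 s.
Target frame: (49333/25) × (30) = 295998/5 ≈ 59199.600 → 59200.
At 30 labels/s: frame 59200 → 00:32:53:10.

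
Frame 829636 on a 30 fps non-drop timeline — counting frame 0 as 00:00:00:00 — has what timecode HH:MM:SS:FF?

07:40:54:16

829636 ÷ 30 = 27654 full seconds, remainder 16 frames.
27654 s = 7 h 40 min 54 s.
Timecode: 07:40:54:16.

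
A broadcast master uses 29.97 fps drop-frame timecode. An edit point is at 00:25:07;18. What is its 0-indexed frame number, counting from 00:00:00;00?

45182

As if non-drop at 30 labels/s: (0 × 3600 + 25 × 60 + 7) × 30 + 18 = 45228.
Minute boundaries passed: 25; those not divisible by 10: 25 − 2 = 23; dropped labels = 2 × 23 = 46.
Actual frame index = 45228 − 46 = 45182.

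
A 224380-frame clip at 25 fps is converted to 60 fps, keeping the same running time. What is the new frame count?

538512 frames

Target frames = source frames × (target rate / source rate) = 224380 × (60)/(25) = 224380 × 12/5 = 538512.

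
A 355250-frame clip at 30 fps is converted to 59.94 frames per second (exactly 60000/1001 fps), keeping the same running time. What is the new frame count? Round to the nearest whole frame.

Frames at target rate = 355250 × (60000/1001) / (30) = 101500000/143 ≈ 709790.210.
Nearest whole frame: 709790.

709790 frames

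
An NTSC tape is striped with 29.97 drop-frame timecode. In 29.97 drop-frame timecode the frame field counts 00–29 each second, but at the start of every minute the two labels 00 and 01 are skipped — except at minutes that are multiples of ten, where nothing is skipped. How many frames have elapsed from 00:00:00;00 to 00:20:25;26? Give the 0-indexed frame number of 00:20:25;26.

As if non-drop at 30 labels/s: (0 × 3600 + 20 × 60 + 25) × 30 + 26 = 36776.
Minute boundaries passed: 20; those not divisible by 10: 20 − 2 = 18; dropped labels = 2 × 18 = 36.
Actual frame index = 36776 − 36 = 36740.

36740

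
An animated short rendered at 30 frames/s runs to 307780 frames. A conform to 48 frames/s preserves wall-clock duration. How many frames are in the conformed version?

Target frames = source frames × (target rate / source rate) = 307780 × (48)/(30) = 307780 × 8/5 = 492448.

492448 frames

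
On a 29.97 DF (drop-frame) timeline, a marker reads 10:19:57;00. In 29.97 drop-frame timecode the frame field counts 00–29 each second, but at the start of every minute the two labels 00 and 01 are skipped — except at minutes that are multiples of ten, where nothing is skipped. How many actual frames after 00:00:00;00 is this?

As if non-drop at 30 labels/s: (10 × 3600 + 19 × 60 + 57) × 30 + 0 = 1115910.
Minute boundaries passed: 619; those not divisible by 10: 619 − 61 = 558; dropped labels = 2 × 558 = 1116.
Actual frame index = 1115910 − 1116 = 1114794.

1114794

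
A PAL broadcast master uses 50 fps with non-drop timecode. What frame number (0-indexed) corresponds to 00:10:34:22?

31722

Total seconds to the label: (0 × 3600 + 10 × 60 + 34) = 634.
Frame index = 634 × 50 + 22 = 31722.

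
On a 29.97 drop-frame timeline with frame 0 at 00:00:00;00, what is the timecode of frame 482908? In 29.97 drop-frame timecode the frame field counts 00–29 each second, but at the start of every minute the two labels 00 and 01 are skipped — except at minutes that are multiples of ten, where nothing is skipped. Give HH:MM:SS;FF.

04:28:33;02

Ten DF minutes hold 17982 frames, so frame 482908 lies in block 26 (frames 467532–485513) with 15376 frames into that block.
The block's first minute is 1800 frames and the rest 1798 each; 15376 frames reaches minute 8, so 26 × 18 + 8 × 2 = 484 labels have been skipped so far.
Adding those back, label number 482908 + 484 = 483392 at 30 labels/s is 16113 s + 2 f = 4 h 28 min 33 s frame 2, i.e. 04:28:33;02.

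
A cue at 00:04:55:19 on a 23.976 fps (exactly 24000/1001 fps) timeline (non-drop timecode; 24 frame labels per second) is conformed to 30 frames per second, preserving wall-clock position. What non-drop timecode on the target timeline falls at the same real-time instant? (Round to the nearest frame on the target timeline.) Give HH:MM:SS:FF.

00:04:56:03

Source frame index: (0×3600 + 4×60 + 55) × 24 + 19 = 7099.
Real time: 7099 / (24000/1001) = 7106099/24000 s.
Target frame: (7106099/24000) × (30) = 7106099/800 ≈ 8882.624 → 8883.
At 30 labels/s: frame 8883 → 00:04:56:03.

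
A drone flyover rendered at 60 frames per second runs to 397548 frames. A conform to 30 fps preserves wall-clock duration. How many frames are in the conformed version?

198774 frames

Target frames = source frames × (target rate / source rate) = 397548 × (30)/(60) = 397548 × 1/2 = 198774.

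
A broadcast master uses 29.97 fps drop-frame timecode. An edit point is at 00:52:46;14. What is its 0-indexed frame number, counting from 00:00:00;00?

94900

As if non-drop at 30 labels/s: (0 × 3600 + 52 × 60 + 46) × 30 + 14 = 94994.
Minute boundaries passed: 52; those not divisible by 10: 52 − 5 = 47; dropped labels = 2 × 47 = 94.
Actual frame index = 94994 − 94 = 94900.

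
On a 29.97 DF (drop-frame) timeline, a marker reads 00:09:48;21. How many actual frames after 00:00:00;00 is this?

17643

Complete 10-minute blocks: 0, each 17982 frames → 0.
Remaining 9 whole minutes in the current block: 1800 + 8 × 1798 = 16184 frames.
Within the current minute: 48 × 30 + 21 − 2 = 1459 (labels ;00/;01 skipped at this minute). Total = 0 + 16184 + 1459 = 17643.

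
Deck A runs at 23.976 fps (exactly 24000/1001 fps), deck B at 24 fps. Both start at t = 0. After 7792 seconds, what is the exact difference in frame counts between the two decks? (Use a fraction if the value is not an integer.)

A emits 24000/1001 × 7792 = 187008000/1001 frames; B emits 24 × 7792 = 187008.
Difference = 187008/1001 frames (≈ 186.8212); B is ahead of A.

187008/1001 frames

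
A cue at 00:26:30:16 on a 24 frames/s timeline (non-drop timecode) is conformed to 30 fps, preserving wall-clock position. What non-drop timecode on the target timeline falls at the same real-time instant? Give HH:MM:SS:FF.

00:26:30:20

Source frame index: (0×3600 + 26×60 + 30) × 24 + 16 = 38176.
Real time: 38176 / (24) = 4772/3 s.
Target frame: (4772/3) × (30) = 47720.
At 30 labels/s: frame 47720 → 00:26:30:20.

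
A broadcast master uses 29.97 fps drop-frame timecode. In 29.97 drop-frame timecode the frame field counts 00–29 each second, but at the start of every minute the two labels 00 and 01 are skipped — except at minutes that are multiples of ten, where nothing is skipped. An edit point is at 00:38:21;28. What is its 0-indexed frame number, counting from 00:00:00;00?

Complete 10-minute blocks: 3, each 17982 frames → 53946.
Remaining 8 whole minutes in the current block: 1800 + 7 × 1798 = 14386 frames.
Within the current minute: 21 × 30 + 28 − 2 = 656 (labels ;00/;01 skipped at this minute). Total = 53946 + 14386 + 656 = 68988.

68988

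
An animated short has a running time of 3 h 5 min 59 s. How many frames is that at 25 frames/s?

3 h 5 min 59 s = 11159 s.
Frames = 11159 × 25 = 278975.

278975 frames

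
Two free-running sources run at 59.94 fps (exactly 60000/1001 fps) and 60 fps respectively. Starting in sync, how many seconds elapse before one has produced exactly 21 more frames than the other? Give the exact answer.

350.35 seconds

The gap grows by |60 − 60000/1001| = 60/1001 frames per second.
Time for a 21-frame gap: 21 ÷ (60/1001) = 350.35 s.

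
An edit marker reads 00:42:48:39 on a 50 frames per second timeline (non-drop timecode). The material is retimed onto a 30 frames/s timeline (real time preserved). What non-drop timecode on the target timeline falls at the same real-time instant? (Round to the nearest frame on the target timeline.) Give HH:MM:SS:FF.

00:42:48:23

Source frame index: (0×3600 + 42×60 + 48) × 50 + 39 = 128439.
Real time: 128439 / (50) = 128439/50 s.
Target frame: (128439/50) × (30) = 385317/5 ≈ 77063.400 → 77063.
At 30 labels/s: frame 77063 → 00:42:48:23.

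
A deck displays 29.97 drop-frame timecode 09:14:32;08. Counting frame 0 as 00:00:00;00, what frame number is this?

Complete 10-minute blocks: 55, each 17982 frames → 989010.
Remaining 4 whole minutes in the current block: 1800 + 3 × 1798 = 7194 frames.
Within the current minute: 32 × 30 + 8 − 2 = 966 (labels ;00/;01 skipped at this minute). Total = 989010 + 7194 + 966 = 997170.

997170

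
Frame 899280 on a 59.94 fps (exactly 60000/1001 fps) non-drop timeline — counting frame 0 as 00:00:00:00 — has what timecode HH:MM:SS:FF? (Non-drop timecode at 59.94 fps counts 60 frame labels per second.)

04:09:48:00

899280 ÷ 60 = 14988 full seconds, remainder 0 frames.
14988 s = 4 h 9 min 48 s.
Timecode: 04:09:48:00.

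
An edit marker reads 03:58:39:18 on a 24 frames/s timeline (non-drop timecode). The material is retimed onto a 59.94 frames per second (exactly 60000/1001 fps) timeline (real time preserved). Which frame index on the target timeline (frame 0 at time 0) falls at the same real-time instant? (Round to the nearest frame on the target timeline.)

frame 858327

Source frame index: (3×3600 + 58×60 + 39) × 24 + 18 = 343674.
Real time: 343674 / (24) = 57279/4 s.
Target frame: (57279/4) × (60000/1001) = 859185000/1001 ≈ 858326.673 → 858327.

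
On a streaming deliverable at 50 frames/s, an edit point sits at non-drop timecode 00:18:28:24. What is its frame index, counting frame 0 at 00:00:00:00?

frame 55424

Total seconds to the label: (0 × 3600 + 18 × 60 + 28) = 1108.
Frame index = 1108 × 50 + 24 = 55424.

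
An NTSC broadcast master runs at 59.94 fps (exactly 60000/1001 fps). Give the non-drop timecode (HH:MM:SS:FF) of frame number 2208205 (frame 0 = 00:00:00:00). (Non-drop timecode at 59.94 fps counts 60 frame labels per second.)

2208205 ÷ 60 = 36803 full seconds, remainder 25 frames.
36803 s = 10 h 13 min 23 s.
Timecode: 10:13:23:25.

10:13:23:25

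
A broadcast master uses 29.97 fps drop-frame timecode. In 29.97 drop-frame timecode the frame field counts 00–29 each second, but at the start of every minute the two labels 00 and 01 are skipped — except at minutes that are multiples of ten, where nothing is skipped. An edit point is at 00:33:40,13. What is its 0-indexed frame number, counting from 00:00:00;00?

Complete 10-minute blocks: 3, each 17982 frames → 53946.
Remaining 3 whole minutes in the current block: 1800 + 2 × 1798 = 5396 frames.
Within the current minute: 40 × 30 + 13 − 2 = 1211 (labels ;00/;01 skipped at this minute). Total = 53946 + 5396 + 1211 = 60553.

60553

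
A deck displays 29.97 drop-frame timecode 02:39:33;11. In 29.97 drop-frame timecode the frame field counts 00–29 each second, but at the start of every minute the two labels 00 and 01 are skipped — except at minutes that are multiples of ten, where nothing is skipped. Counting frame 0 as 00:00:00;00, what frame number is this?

286913

As if non-drop at 30 labels/s: (2 × 3600 + 39 × 60 + 33) × 30 + 11 = 287201.
Minute boundaries passed: 159; those not divisible by 10: 159 − 15 = 144; dropped labels = 2 × 144 = 288.
Actual frame index = 287201 − 288 = 286913.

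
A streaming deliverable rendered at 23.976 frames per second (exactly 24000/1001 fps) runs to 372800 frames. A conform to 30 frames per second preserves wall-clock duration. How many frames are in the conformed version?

Target frames = source frames × (target rate / source rate) = 372800 × (30)/(24000/1001) = 372800 × 1001/800 = 466466.

466466 frames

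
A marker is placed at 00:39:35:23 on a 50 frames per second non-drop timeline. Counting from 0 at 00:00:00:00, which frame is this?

Total seconds to the label: (0 × 3600 + 39 × 60 + 35) = 2375.
Frame index = 2375 × 50 + 23 = 118773.

frame 118773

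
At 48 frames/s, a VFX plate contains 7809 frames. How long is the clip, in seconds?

Running time = 7809 / (48) = 162.6875 s.

162.6875 seconds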